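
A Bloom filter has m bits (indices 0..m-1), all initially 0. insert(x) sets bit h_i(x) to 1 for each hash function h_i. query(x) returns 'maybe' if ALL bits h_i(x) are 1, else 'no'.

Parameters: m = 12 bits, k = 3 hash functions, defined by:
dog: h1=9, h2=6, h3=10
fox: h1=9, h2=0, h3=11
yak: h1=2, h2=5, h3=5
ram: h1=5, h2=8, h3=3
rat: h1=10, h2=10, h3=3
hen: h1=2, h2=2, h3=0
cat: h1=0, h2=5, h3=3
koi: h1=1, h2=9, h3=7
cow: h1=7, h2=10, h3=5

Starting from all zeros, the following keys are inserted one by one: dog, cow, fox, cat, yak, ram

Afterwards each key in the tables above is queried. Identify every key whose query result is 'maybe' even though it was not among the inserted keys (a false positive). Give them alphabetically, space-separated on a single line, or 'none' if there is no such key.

Start: bits=000000000000
After insert 'dog': sets bits 6 9 10 -> bits=000000100110
After insert 'cow': sets bits 5 7 10 -> bits=000001110110
After insert 'fox': sets bits 0 9 11 -> bits=100001110111
After insert 'cat': sets bits 0 3 5 -> bits=100101110111
After insert 'yak': sets bits 2 5 -> bits=101101110111
After insert 'ram': sets bits 3 5 8 -> bits=101101111111
Not inserted: hen koi rat — query each against bits=101101111111:
query hen: checks bit0=1, bit2=1 (all 1) -> maybe => FALSE POSITIVE
query koi: checks bit1=0, bit7=1, bit9=1 (has a 0) -> no => not a false positive
query rat: checks bit3=1, bit10=1 (all 1) -> maybe => FALSE POSITIVE
False positives (alphabetical): hen rat

Answer: hen rat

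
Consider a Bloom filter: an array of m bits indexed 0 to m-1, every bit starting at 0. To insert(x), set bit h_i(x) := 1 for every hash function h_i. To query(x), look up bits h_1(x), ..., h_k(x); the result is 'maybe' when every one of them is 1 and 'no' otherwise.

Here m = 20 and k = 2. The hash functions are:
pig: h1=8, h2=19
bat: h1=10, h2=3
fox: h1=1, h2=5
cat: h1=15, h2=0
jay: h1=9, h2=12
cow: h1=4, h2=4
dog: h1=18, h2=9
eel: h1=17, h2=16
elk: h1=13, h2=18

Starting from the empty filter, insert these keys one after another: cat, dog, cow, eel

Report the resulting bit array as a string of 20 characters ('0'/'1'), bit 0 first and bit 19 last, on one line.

Answer: 10001000010000011110

Derivation:
Start: bits=00000000000000000000
After insert 'cat': sets bits 0 15 -> bits=10000000000000010000
After insert 'dog': sets bits 9 18 -> bits=10000000010000010010
After insert 'cow': sets bits 4 -> bits=10001000010000010010
After insert 'eel': sets bits 16 17 -> bits=10001000010000011110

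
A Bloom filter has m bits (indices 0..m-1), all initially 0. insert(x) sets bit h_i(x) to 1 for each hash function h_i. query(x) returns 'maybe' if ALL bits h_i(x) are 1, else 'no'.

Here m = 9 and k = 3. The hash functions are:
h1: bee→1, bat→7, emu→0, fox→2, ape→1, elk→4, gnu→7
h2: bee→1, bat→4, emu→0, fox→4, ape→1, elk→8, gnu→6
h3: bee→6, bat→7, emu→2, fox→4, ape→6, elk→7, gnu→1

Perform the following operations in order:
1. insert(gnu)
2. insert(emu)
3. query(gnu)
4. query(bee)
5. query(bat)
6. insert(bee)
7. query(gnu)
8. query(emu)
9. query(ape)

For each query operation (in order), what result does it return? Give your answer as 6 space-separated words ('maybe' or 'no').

Answer: maybe maybe no maybe maybe maybe

Derivation:
Start: bits=000000000
Op 1: insert gnu -> sets bits 1 6 7 -> bits=010000110
Op 2: insert emu -> sets bits 0 2 -> bits=111000110
Op 3: query gnu -> checks bit1=1, bit6=1, bit7=1 (all 1) -> maybe
Op 4: query bee -> checks bit1=1, bit6=1 (all 1) -> maybe
Op 5: query bat -> checks bit4=0, bit7=1 (has a 0) -> no
Op 6: insert bee -> sets bits 1 6 -> bits=111000110
Op 7: query gnu -> checks bit1=1, bit6=1, bit7=1 (all 1) -> maybe
Op 8: query emu -> checks bit0=1, bit2=1 (all 1) -> maybe
Op 9: query ape -> checks bit1=1, bit6=1 (all 1) -> maybe
Query results in order: maybe maybe no maybe maybe maybe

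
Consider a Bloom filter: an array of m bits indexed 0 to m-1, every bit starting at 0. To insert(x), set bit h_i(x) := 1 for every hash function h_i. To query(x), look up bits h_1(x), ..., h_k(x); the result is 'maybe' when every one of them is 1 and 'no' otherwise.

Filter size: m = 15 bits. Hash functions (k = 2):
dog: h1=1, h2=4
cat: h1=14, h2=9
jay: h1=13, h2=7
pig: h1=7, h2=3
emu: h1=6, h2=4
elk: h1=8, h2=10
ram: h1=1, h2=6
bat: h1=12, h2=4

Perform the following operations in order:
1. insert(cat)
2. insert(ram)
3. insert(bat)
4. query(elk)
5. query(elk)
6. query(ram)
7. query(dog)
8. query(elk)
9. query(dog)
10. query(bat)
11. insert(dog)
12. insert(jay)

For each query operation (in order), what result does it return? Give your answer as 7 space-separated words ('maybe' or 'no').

Start: bits=000000000000000
Op 1: insert cat -> sets bits 9 14 -> bits=000000000100001
Op 2: insert ram -> sets bits 1 6 -> bits=010000100100001
Op 3: insert bat -> sets bits 4 12 -> bits=010010100100101
Op 4: query elk -> checks bit8=0, bit10=0 (has a 0) -> no
Op 5: query elk -> checks bit8=0, bit10=0 (has a 0) -> no
Op 6: query ram -> checks bit1=1, bit6=1 (all 1) -> maybe
Op 7: query dog -> checks bit1=1, bit4=1 (all 1) -> maybe
Op 8: query elk -> checks bit8=0, bit10=0 (has a 0) -> no
Op 9: query dog -> checks bit1=1, bit4=1 (all 1) -> maybe
Op 10: query bat -> checks bit4=1, bit12=1 (all 1) -> maybe
Op 11: insert dog -> sets bits 1 4 -> bits=010010100100101
Op 12: insert jay -> sets bits 7 13 -> bits=010010110100111
Query results in order: no no maybe maybe no maybe maybe

Answer: no no maybe maybe no maybe maybe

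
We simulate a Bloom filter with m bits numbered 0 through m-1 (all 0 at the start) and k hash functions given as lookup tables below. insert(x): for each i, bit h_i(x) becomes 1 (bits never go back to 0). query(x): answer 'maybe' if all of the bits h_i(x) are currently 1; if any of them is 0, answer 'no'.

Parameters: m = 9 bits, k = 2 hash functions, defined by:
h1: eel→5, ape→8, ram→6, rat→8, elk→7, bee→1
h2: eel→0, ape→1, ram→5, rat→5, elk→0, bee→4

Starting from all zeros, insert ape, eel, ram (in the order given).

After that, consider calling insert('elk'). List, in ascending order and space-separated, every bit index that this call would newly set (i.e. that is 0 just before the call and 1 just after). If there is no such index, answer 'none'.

Start: bits=000000000
After insert 'ape': sets bits 1 8 -> bits=010000001
After insert 'eel': sets bits 0 5 -> bits=110001001
After insert 'ram': sets bits 5 6 -> bits=110001101
insert 'elk' would touch bits 0 7; currently bit0=1, bit7=0
Bits that are 0 among those (would change 0->1): 7

Answer: 7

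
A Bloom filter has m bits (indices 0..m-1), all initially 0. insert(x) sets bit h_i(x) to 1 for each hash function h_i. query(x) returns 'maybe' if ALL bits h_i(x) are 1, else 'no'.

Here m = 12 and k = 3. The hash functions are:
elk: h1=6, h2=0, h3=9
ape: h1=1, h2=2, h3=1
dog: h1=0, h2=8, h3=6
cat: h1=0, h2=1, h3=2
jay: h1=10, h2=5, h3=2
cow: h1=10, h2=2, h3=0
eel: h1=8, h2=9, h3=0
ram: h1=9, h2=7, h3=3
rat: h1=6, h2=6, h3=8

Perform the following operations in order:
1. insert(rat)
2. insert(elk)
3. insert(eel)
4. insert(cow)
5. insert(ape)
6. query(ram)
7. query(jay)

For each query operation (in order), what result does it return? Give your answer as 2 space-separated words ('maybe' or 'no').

Answer: no no

Derivation:
Start: bits=000000000000
Op 1: insert rat -> sets bits 6 8 -> bits=000000101000
Op 2: insert elk -> sets bits 0 6 9 -> bits=100000101100
Op 3: insert eel -> sets bits 0 8 9 -> bits=100000101100
Op 4: insert cow -> sets bits 0 2 10 -> bits=101000101110
Op 5: insert ape -> sets bits 1 2 -> bits=111000101110
Op 6: query ram -> checks bit3=0, bit7=0, bit9=1 (has a 0) -> no
Op 7: query jay -> checks bit2=1, bit5=0, bit10=1 (has a 0) -> no
Query results in order: no no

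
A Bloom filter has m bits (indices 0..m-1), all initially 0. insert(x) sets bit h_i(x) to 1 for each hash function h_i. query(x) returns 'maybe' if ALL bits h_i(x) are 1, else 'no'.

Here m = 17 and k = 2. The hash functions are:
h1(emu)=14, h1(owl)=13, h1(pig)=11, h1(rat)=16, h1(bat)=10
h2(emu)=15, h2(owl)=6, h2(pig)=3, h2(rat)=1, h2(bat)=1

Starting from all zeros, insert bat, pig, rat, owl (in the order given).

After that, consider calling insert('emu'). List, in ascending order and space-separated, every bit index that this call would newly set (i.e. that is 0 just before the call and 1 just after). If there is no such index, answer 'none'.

Start: bits=00000000000000000
After insert 'bat': sets bits 1 10 -> bits=01000000001000000
After insert 'pig': sets bits 3 11 -> bits=01010000001100000
After insert 'rat': sets bits 1 16 -> bits=01010000001100001
After insert 'owl': sets bits 6 13 -> bits=01010010001101001
insert 'emu' would touch bits 14 15; currently bit14=0, bit15=0
Bits that are 0 among those (would change 0->1): 14 15

Answer: 14 15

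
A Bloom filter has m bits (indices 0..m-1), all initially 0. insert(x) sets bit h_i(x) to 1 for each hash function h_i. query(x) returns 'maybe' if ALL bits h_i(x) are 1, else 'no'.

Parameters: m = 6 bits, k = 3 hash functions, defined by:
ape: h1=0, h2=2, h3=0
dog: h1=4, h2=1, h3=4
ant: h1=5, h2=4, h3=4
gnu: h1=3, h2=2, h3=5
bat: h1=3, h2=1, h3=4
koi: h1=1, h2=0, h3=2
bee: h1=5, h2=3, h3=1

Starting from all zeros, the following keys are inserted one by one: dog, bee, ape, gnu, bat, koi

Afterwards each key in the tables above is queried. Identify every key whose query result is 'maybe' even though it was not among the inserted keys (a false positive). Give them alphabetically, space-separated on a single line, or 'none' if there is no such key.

Answer: ant

Derivation:
Start: bits=000000
After insert 'dog': sets bits 1 4 -> bits=010010
After insert 'bee': sets bits 1 3 5 -> bits=010111
After insert 'ape': sets bits 0 2 -> bits=111111
After insert 'gnu': sets bits 2 3 5 -> bits=111111
After insert 'bat': sets bits 1 3 4 -> bits=111111
After insert 'koi': sets bits 0 1 2 -> bits=111111
Not inserted: ant — query each against bits=111111:
query ant: checks bit4=1, bit5=1 (all 1) -> maybe => FALSE POSITIVE
False positives (alphabetical): ant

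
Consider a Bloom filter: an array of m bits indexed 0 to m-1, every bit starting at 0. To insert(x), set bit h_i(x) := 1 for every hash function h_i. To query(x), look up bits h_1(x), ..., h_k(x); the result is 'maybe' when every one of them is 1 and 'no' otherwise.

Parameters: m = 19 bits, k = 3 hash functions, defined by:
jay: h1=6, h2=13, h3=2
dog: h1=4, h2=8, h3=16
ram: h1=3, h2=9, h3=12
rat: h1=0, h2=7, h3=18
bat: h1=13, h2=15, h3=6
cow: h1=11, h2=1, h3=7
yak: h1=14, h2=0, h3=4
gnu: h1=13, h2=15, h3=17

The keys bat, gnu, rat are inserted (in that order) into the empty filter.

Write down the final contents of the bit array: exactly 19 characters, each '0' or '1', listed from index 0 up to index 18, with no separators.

Answer: 1000001100000101011

Derivation:
Start: bits=0000000000000000000
After insert 'bat': sets bits 6 13 15 -> bits=0000001000000101000
After insert 'gnu': sets bits 13 15 17 -> bits=0000001000000101010
After insert 'rat': sets bits 0 7 18 -> bits=1000001100000101011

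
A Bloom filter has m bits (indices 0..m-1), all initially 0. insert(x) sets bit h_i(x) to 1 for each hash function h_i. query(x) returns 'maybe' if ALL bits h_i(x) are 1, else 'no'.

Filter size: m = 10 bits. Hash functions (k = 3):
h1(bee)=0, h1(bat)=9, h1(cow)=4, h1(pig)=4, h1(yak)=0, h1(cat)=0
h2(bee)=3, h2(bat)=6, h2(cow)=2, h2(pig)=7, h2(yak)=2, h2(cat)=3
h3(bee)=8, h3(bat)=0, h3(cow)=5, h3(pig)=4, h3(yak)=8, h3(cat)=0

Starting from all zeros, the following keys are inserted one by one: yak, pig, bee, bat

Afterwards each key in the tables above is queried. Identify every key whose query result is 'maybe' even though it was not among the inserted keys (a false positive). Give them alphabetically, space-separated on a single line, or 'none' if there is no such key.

Answer: cat

Derivation:
Start: bits=0000000000
After insert 'yak': sets bits 0 2 8 -> bits=1010000010
After insert 'pig': sets bits 4 7 -> bits=1010100110
After insert 'bee': sets bits 0 3 8 -> bits=1011100110
After insert 'bat': sets bits 0 6 9 -> bits=1011101111
Not inserted: cat cow — query each against bits=1011101111:
query cat: checks bit0=1, bit3=1 (all 1) -> maybe => FALSE POSITIVE
query cow: checks bit2=1, bit4=1, bit5=0 (has a 0) -> no => not a false positive
False positives (alphabetical): cat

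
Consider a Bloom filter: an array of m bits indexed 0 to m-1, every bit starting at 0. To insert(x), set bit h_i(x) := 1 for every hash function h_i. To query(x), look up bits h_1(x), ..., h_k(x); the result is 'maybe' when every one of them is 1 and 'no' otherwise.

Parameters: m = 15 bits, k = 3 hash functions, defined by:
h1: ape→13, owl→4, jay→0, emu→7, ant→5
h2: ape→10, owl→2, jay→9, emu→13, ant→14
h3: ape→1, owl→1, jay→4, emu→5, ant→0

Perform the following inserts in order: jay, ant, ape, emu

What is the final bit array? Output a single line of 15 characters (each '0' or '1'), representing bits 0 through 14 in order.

Start: bits=000000000000000
After insert 'jay': sets bits 0 4 9 -> bits=100010000100000
After insert 'ant': sets bits 0 5 14 -> bits=100011000100001
After insert 'ape': sets bits 1 10 13 -> bits=110011000110011
After insert 'emu': sets bits 5 7 13 -> bits=110011010110011

Answer: 110011010110011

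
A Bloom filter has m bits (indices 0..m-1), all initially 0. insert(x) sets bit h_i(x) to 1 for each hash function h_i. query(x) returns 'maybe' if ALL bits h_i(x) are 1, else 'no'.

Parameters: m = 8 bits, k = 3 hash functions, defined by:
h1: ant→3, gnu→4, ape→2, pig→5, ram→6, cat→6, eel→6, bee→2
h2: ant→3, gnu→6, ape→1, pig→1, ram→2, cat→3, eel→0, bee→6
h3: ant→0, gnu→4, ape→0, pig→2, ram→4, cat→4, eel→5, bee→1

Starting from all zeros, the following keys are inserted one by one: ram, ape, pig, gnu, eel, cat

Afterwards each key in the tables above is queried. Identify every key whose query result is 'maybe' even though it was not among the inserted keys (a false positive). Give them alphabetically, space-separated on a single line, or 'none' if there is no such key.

Start: bits=00000000
After insert 'ram': sets bits 2 4 6 -> bits=00101010
After insert 'ape': sets bits 0 1 2 -> bits=11101010
After insert 'pig': sets bits 1 2 5 -> bits=11101110
After insert 'gnu': sets bits 4 6 -> bits=11101110
After insert 'eel': sets bits 0 5 6 -> bits=11101110
After insert 'cat': sets bits 3 4 6 -> bits=11111110
Not inserted: ant bee — query each against bits=11111110:
query ant: checks bit0=1, bit3=1 (all 1) -> maybe => FALSE POSITIVE
query bee: checks bit1=1, bit2=1, bit6=1 (all 1) -> maybe => FALSE POSITIVE
False positives (alphabetical): ant bee

Answer: ant bee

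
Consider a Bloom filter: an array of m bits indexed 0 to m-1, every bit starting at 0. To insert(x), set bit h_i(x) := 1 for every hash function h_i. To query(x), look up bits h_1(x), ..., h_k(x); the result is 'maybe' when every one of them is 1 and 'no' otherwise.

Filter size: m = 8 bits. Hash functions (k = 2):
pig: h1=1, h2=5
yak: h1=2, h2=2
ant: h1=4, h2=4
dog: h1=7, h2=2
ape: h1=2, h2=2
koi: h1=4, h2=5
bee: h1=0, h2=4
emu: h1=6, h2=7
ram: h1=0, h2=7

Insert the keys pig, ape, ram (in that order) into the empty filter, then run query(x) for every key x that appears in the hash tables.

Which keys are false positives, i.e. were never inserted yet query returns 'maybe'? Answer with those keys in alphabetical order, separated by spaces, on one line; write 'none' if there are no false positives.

Answer: dog yak

Derivation:
Start: bits=00000000
After insert 'pig': sets bits 1 5 -> bits=01000100
After insert 'ape': sets bits 2 -> bits=01100100
After insert 'ram': sets bits 0 7 -> bits=11100101
Not inserted: ant bee dog emu koi yak — query each against bits=11100101:
query ant: checks bit4=0 (has a 0) -> no => not a false positive
query bee: checks bit0=1, bit4=0 (has a 0) -> no => not a false positive
query dog: checks bit2=1, bit7=1 (all 1) -> maybe => FALSE POSITIVE
query emu: checks bit6=0, bit7=1 (has a 0) -> no => not a false positive
query koi: checks bit4=0, bit5=1 (has a 0) -> no => not a false positive
query yak: checks bit2=1 (all 1) -> maybe => FALSE POSITIVE
False positives (alphabetical): dog yak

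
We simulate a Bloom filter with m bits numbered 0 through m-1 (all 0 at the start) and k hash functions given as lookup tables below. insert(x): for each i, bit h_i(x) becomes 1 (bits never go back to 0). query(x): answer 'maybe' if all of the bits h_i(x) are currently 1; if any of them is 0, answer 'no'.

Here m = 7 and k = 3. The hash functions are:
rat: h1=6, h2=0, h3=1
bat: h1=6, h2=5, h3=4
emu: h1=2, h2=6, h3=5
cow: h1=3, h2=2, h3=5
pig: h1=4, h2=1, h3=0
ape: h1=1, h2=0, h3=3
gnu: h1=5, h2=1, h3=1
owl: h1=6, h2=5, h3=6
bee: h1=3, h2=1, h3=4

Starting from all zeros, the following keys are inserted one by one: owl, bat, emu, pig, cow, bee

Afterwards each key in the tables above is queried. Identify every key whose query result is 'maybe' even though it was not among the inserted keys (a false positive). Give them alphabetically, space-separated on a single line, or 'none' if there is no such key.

Answer: ape gnu rat

Derivation:
Start: bits=0000000
After insert 'owl': sets bits 5 6 -> bits=0000011
After insert 'bat': sets bits 4 5 6 -> bits=0000111
After insert 'emu': sets bits 2 5 6 -> bits=0010111
After insert 'pig': sets bits 0 1 4 -> bits=1110111
After insert 'cow': sets bits 2 3 5 -> bits=1111111
After insert 'bee': sets bits 1 3 4 -> bits=1111111
Not inserted: ape gnu rat — query each against bits=1111111:
query ape: checks bit0=1, bit1=1, bit3=1 (all 1) -> maybe => FALSE POSITIVE
query gnu: checks bit1=1, bit5=1 (all 1) -> maybe => FALSE POSITIVE
query rat: checks bit0=1, bit1=1, bit6=1 (all 1) -> maybe => FALSE POSITIVE
False positives (alphabetical): ape gnu rat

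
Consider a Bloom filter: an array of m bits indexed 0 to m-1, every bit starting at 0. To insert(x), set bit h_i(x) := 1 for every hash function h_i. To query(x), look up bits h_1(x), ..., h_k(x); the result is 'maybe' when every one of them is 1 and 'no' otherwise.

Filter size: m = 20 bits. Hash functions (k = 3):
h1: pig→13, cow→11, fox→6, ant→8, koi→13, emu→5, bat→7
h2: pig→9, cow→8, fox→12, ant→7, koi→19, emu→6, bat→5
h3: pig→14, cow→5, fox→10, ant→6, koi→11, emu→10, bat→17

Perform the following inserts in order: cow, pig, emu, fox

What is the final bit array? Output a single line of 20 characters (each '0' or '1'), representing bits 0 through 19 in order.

Answer: 00000110111111100000

Derivation:
Start: bits=00000000000000000000
After insert 'cow': sets bits 5 8 11 -> bits=00000100100100000000
After insert 'pig': sets bits 9 13 14 -> bits=00000100110101100000
After insert 'emu': sets bits 5 6 10 -> bits=00000110111101100000
After insert 'fox': sets bits 6 10 12 -> bits=00000110111111100000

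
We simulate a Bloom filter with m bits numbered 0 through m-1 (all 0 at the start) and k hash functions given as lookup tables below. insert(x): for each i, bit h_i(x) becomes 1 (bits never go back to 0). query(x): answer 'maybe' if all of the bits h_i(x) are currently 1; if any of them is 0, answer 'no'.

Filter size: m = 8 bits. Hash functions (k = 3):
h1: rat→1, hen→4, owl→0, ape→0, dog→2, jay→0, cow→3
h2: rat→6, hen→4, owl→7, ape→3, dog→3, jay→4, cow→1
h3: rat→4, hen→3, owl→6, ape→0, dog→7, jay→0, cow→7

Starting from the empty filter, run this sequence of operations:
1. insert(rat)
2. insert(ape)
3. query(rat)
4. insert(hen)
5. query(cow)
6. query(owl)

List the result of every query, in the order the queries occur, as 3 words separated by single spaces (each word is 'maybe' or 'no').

Start: bits=00000000
Op 1: insert rat -> sets bits 1 4 6 -> bits=01001010
Op 2: insert ape -> sets bits 0 3 -> bits=11011010
Op 3: query rat -> checks bit1=1, bit4=1, bit6=1 (all 1) -> maybe
Op 4: insert hen -> sets bits 3 4 -> bits=11011010
Op 5: query cow -> checks bit1=1, bit3=1, bit7=0 (has a 0) -> no
Op 6: query owl -> checks bit0=1, bit6=1, bit7=0 (has a 0) -> no
Query results in order: maybe no no

Answer: maybe no no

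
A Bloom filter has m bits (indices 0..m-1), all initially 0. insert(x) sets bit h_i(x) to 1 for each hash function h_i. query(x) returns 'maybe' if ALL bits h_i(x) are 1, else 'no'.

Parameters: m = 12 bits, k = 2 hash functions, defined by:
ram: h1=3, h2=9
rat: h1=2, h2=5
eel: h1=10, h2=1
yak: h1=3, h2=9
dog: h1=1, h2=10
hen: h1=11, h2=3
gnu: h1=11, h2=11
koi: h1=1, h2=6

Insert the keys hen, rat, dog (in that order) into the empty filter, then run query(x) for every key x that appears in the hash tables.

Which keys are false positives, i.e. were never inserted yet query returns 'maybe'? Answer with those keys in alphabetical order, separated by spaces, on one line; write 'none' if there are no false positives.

Start: bits=000000000000
After insert 'hen': sets bits 3 11 -> bits=000100000001
After insert 'rat': sets bits 2 5 -> bits=001101000001
After insert 'dog': sets bits 1 10 -> bits=011101000011
Not inserted: eel gnu koi ram yak — query each against bits=011101000011:
query eel: checks bit1=1, bit10=1 (all 1) -> maybe => FALSE POSITIVE
query gnu: checks bit11=1 (all 1) -> maybe => FALSE POSITIVE
query koi: checks bit1=1, bit6=0 (has a 0) -> no => not a false positive
query ram: checks bit3=1, bit9=0 (has a 0) -> no => not a false positive
query yak: checks bit3=1, bit9=0 (has a 0) -> no => not a false positive
False positives (alphabetical): eel gnu

Answer: eel gnu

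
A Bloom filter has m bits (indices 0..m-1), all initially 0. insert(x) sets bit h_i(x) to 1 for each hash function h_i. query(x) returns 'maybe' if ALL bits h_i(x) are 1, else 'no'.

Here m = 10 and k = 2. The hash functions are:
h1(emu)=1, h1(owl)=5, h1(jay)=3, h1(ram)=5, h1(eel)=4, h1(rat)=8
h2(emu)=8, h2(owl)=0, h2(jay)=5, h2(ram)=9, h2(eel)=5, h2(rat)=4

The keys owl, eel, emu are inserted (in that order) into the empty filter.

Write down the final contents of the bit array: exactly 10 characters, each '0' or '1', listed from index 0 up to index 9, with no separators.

Start: bits=0000000000
After insert 'owl': sets bits 0 5 -> bits=1000010000
After insert 'eel': sets bits 4 5 -> bits=1000110000
After insert 'emu': sets bits 1 8 -> bits=1100110010

Answer: 1100110010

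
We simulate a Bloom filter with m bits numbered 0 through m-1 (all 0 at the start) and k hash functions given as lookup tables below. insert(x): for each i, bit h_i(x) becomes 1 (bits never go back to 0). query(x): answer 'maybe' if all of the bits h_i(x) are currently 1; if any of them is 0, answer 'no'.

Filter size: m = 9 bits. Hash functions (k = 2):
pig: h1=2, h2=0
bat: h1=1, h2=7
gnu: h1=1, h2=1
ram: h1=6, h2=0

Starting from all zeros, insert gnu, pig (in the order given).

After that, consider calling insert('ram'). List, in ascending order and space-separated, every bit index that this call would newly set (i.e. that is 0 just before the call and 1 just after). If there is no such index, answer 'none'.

Answer: 6

Derivation:
Start: bits=000000000
After insert 'gnu': sets bits 1 -> bits=010000000
After insert 'pig': sets bits 0 2 -> bits=111000000
insert 'ram' would touch bits 0 6; currently bit0=1, bit6=0
Bits that are 0 among those (would change 0->1): 6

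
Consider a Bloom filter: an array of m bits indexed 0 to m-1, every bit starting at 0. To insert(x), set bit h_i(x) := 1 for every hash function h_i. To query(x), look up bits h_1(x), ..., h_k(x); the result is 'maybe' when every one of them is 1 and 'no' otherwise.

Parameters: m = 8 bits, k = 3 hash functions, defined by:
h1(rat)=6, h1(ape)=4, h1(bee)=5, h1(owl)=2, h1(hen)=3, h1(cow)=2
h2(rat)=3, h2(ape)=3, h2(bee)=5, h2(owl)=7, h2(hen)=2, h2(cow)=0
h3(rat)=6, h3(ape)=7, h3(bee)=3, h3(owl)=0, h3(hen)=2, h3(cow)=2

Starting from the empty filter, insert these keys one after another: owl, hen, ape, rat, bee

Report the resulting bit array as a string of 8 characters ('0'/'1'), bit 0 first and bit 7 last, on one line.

Answer: 10111111

Derivation:
Start: bits=00000000
After insert 'owl': sets bits 0 2 7 -> bits=10100001
After insert 'hen': sets bits 2 3 -> bits=10110001
After insert 'ape': sets bits 3 4 7 -> bits=10111001
After insert 'rat': sets bits 3 6 -> bits=10111011
After insert 'bee': sets bits 3 5 -> bits=10111111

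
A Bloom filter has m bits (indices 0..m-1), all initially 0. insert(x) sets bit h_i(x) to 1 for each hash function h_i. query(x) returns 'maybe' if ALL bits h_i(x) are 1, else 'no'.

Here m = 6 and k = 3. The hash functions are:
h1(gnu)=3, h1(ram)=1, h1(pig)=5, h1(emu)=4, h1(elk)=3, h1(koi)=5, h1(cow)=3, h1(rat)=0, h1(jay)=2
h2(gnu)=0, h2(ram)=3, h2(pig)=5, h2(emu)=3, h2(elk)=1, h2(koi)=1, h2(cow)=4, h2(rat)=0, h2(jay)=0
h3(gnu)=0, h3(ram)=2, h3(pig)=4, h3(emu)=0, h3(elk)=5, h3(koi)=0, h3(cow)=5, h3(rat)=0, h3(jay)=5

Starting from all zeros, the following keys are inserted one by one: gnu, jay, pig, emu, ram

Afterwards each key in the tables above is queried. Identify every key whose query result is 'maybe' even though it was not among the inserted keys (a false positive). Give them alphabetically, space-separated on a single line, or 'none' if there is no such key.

Start: bits=000000
After insert 'gnu': sets bits 0 3 -> bits=100100
After insert 'jay': sets bits 0 2 5 -> bits=101101
After insert 'pig': sets bits 4 5 -> bits=101111
After insert 'emu': sets bits 0 3 4 -> bits=101111
After insert 'ram': sets bits 1 2 3 -> bits=111111
Not inserted: cow elk koi rat — query each against bits=111111:
query cow: checks bit3=1, bit4=1, bit5=1 (all 1) -> maybe => FALSE POSITIVE
query elk: checks bit1=1, bit3=1, bit5=1 (all 1) -> maybe => FALSE POSITIVE
query koi: checks bit0=1, bit1=1, bit5=1 (all 1) -> maybe => FALSE POSITIVE
query rat: checks bit0=1 (all 1) -> maybe => FALSE POSITIVE
False positives (alphabetical): cow elk koi rat

Answer: cow elk koi rat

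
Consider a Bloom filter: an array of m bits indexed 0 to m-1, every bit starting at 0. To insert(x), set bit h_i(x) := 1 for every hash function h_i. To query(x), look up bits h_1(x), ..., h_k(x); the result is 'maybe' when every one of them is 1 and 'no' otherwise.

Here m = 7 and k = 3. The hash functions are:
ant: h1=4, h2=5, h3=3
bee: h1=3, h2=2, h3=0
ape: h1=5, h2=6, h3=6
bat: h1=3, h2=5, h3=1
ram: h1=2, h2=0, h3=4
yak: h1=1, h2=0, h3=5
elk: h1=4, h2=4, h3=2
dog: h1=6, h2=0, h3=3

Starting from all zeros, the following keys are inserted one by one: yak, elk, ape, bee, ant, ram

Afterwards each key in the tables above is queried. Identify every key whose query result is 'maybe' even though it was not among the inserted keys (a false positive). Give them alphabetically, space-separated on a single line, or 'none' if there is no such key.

Start: bits=0000000
After insert 'yak': sets bits 0 1 5 -> bits=1100010
After insert 'elk': sets bits 2 4 -> bits=1110110
After insert 'ape': sets bits 5 6 -> bits=1110111
After insert 'bee': sets bits 0 2 3 -> bits=1111111
After insert 'ant': sets bits 3 4 5 -> bits=1111111
After insert 'ram': sets bits 0 2 4 -> bits=1111111
Not inserted: bat dog — query each against bits=1111111:
query bat: checks bit1=1, bit3=1, bit5=1 (all 1) -> maybe => FALSE POSITIVE
query dog: checks bit0=1, bit3=1, bit6=1 (all 1) -> maybe => FALSE POSITIVE
False positives (alphabetical): bat dog

Answer: bat dog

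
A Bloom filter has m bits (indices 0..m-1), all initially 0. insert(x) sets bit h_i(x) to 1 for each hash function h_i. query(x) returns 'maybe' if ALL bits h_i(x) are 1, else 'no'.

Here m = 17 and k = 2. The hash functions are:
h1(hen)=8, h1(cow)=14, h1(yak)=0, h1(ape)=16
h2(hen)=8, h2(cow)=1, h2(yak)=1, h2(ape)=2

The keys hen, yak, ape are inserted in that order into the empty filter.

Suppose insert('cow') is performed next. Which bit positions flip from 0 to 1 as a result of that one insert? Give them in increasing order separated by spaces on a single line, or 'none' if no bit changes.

Start: bits=00000000000000000
After insert 'hen': sets bits 8 -> bits=00000000100000000
After insert 'yak': sets bits 0 1 -> bits=11000000100000000
After insert 'ape': sets bits 2 16 -> bits=11100000100000001
insert 'cow' would touch bits 1 14; currently bit1=1, bit14=0
Bits that are 0 among those (would change 0->1): 14

Answer: 14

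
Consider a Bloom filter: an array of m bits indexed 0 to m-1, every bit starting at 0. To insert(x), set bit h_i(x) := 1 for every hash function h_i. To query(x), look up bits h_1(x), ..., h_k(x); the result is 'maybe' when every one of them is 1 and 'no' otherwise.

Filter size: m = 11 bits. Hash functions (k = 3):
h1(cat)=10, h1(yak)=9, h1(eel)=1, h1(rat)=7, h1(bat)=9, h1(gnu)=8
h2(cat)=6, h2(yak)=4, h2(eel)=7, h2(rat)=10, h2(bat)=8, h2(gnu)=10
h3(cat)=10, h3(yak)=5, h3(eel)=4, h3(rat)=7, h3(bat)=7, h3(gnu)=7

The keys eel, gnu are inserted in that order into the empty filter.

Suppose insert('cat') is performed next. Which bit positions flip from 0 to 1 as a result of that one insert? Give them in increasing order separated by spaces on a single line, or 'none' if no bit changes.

Start: bits=00000000000
After insert 'eel': sets bits 1 4 7 -> bits=01001001000
After insert 'gnu': sets bits 7 8 10 -> bits=01001001101
insert 'cat' would touch bits 6 10; currently bit6=0, bit10=1
Bits that are 0 among those (would change 0->1): 6

Answer: 6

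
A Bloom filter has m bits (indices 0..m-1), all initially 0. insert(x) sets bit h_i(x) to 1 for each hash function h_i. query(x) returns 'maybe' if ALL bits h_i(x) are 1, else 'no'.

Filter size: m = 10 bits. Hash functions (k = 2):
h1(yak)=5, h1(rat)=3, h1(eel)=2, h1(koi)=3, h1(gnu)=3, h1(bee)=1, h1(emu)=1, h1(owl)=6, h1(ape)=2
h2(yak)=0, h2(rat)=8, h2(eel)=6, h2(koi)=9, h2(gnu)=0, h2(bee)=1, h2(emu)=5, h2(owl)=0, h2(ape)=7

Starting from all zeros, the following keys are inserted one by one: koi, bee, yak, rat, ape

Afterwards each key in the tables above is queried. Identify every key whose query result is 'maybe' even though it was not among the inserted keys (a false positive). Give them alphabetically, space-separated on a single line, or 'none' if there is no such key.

Start: bits=0000000000
After insert 'koi': sets bits 3 9 -> bits=0001000001
After insert 'bee': sets bits 1 -> bits=0101000001
After insert 'yak': sets bits 0 5 -> bits=1101010001
After insert 'rat': sets bits 3 8 -> bits=1101010011
After insert 'ape': sets bits 2 7 -> bits=1111010111
Not inserted: eel emu gnu owl — query each against bits=1111010111:
query eel: checks bit2=1, bit6=0 (has a 0) -> no => not a false positive
query emu: checks bit1=1, bit5=1 (all 1) -> maybe => FALSE POSITIVE
query gnu: checks bit0=1, bit3=1 (all 1) -> maybe => FALSE POSITIVE
query owl: checks bit0=1, bit6=0 (has a 0) -> no => not a false positive
False positives (alphabetical): emu gnu

Answer: emu gnu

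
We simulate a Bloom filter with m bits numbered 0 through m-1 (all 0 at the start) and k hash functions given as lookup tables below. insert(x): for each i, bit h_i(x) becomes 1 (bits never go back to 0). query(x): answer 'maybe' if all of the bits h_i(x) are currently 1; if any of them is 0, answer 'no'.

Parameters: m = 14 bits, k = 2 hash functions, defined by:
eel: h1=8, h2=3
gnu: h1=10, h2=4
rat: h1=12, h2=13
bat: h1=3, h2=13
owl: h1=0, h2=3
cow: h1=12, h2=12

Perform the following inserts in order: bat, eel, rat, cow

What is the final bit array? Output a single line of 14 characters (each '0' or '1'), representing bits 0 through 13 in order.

Answer: 00010000100011

Derivation:
Start: bits=00000000000000
After insert 'bat': sets bits 3 13 -> bits=00010000000001
After insert 'eel': sets bits 3 8 -> bits=00010000100001
After insert 'rat': sets bits 12 13 -> bits=00010000100011
After insert 'cow': sets bits 12 -> bits=00010000100011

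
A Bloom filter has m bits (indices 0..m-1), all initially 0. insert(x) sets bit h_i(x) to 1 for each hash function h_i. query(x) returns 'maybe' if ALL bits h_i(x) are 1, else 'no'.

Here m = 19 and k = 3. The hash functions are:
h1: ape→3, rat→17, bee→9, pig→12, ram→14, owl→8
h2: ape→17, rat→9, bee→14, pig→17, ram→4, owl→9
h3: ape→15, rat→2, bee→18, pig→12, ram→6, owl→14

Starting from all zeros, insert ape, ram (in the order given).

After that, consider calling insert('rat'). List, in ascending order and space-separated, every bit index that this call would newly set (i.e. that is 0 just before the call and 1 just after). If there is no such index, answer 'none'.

Answer: 2 9

Derivation:
Start: bits=0000000000000000000
After insert 'ape': sets bits 3 15 17 -> bits=0001000000000001010
After insert 'ram': sets bits 4 6 14 -> bits=0001101000000011010
insert 'rat' would touch bits 2 9 17; currently bit2=0, bit9=0, bit17=1
Bits that are 0 among those (would change 0->1): 2 9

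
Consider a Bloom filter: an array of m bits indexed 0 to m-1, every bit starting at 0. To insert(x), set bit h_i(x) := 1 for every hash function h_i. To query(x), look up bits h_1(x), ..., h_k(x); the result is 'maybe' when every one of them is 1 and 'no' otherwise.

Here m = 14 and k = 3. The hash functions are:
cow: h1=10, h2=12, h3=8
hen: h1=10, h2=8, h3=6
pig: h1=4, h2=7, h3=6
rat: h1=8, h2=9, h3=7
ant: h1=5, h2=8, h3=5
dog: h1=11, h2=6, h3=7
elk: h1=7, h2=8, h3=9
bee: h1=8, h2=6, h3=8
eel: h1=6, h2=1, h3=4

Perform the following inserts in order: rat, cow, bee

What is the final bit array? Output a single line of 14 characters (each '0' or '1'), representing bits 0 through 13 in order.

Answer: 00000011111010

Derivation:
Start: bits=00000000000000
After insert 'rat': sets bits 7 8 9 -> bits=00000001110000
After insert 'cow': sets bits 8 10 12 -> bits=00000001111010
After insert 'bee': sets bits 6 8 -> bits=00000011111010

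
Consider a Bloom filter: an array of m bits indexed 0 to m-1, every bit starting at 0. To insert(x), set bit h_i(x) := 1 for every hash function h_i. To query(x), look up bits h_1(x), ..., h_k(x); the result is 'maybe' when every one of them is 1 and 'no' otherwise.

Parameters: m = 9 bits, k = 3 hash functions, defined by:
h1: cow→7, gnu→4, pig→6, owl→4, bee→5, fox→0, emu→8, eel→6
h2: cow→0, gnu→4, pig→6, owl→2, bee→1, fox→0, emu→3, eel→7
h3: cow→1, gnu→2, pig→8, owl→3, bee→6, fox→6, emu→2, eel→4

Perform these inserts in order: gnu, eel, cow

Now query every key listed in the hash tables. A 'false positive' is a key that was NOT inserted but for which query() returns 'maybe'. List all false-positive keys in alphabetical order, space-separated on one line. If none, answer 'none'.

Start: bits=000000000
After insert 'gnu': sets bits 2 4 -> bits=001010000
After insert 'eel': sets bits 4 6 7 -> bits=001010110
After insert 'cow': sets bits 0 1 7 -> bits=111010110
Not inserted: bee emu fox owl pig — query each against bits=111010110:
query bee: checks bit1=1, bit5=0, bit6=1 (has a 0) -> no => not a false positive
query emu: checks bit2=1, bit3=0, bit8=0 (has a 0) -> no => not a false positive
query fox: checks bit0=1, bit6=1 (all 1) -> maybe => FALSE POSITIVE
query owl: checks bit2=1, bit3=0, bit4=1 (has a 0) -> no => not a false positive
query pig: checks bit6=1, bit8=0 (has a 0) -> no => not a false positive
False positives (alphabetical): fox

Answer: fox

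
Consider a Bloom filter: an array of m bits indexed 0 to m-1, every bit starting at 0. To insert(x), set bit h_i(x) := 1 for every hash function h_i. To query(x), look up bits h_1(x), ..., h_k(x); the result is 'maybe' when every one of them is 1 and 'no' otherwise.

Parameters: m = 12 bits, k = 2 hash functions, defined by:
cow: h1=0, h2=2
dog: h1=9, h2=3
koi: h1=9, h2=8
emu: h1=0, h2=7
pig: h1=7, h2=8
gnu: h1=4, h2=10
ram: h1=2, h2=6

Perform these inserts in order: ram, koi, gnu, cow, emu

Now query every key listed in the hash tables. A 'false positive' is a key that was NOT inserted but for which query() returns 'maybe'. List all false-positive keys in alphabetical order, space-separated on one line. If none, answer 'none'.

Start: bits=000000000000
After insert 'ram': sets bits 2 6 -> bits=001000100000
After insert 'koi': sets bits 8 9 -> bits=001000101100
After insert 'gnu': sets bits 4 10 -> bits=001010101110
After insert 'cow': sets bits 0 2 -> bits=101010101110
After insert 'emu': sets bits 0 7 -> bits=101010111110
Not inserted: dog pig — query each against bits=101010111110:
query dog: checks bit3=0, bit9=1 (has a 0) -> no => not a false positive
query pig: checks bit7=1, bit8=1 (all 1) -> maybe => FALSE POSITIVE
False positives (alphabetical): pig

Answer: pig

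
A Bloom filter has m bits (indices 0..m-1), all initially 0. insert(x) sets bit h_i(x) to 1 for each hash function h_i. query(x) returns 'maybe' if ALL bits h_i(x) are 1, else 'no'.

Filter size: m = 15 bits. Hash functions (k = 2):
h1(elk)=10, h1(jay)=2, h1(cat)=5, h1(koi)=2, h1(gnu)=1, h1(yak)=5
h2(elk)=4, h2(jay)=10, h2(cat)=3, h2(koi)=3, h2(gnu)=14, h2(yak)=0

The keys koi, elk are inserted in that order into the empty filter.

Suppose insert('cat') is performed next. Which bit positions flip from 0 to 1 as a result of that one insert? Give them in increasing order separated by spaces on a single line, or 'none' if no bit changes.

Answer: 5

Derivation:
Start: bits=000000000000000
After insert 'koi': sets bits 2 3 -> bits=001100000000000
After insert 'elk': sets bits 4 10 -> bits=001110000010000
insert 'cat' would touch bits 3 5; currently bit3=1, bit5=0
Bits that are 0 among those (would change 0->1): 5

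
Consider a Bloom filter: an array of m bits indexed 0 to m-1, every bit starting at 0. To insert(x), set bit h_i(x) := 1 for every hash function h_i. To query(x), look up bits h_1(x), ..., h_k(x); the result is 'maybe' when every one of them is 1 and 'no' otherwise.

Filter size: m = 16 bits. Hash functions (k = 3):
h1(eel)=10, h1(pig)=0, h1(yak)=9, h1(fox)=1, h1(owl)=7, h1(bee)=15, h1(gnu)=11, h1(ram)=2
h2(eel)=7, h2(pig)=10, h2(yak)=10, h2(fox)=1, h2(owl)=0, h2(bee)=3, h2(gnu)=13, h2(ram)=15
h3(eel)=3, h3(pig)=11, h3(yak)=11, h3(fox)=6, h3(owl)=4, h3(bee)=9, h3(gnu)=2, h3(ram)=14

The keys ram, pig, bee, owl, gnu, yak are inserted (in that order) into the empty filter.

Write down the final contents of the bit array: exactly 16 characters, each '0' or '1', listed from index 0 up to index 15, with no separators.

Answer: 1011100101110111

Derivation:
Start: bits=0000000000000000
After insert 'ram': sets bits 2 14 15 -> bits=0010000000000011
After insert 'pig': sets bits 0 10 11 -> bits=1010000000110011
After insert 'bee': sets bits 3 9 15 -> bits=1011000001110011
After insert 'owl': sets bits 0 4 7 -> bits=1011100101110011
After insert 'gnu': sets bits 2 11 13 -> bits=1011100101110111
After insert 'yak': sets bits 9 10 11 -> bits=1011100101110111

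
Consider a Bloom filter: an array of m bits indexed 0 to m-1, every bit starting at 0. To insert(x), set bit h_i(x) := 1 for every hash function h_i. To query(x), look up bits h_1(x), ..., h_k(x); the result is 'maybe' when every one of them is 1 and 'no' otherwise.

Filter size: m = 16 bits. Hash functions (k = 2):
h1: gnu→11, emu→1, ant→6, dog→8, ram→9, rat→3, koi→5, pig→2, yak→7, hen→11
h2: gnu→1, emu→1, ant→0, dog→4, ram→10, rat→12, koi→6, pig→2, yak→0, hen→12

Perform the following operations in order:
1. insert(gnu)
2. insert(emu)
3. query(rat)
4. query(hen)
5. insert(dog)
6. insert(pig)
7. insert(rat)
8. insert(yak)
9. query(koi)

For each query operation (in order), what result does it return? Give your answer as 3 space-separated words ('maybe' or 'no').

Start: bits=0000000000000000
Op 1: insert gnu -> sets bits 1 11 -> bits=0100000000010000
Op 2: insert emu -> sets bits 1 -> bits=0100000000010000
Op 3: query rat -> checks bit3=0, bit12=0 (has a 0) -> no
Op 4: query hen -> checks bit11=1, bit12=0 (has a 0) -> no
Op 5: insert dog -> sets bits 4 8 -> bits=0100100010010000
Op 6: insert pig -> sets bits 2 -> bits=0110100010010000
Op 7: insert rat -> sets bits 3 12 -> bits=0111100010011000
Op 8: insert yak -> sets bits 0 7 -> bits=1111100110011000
Op 9: query koi -> checks bit5=0, bit6=0 (has a 0) -> no
Query results in order: no no no

Answer: no no no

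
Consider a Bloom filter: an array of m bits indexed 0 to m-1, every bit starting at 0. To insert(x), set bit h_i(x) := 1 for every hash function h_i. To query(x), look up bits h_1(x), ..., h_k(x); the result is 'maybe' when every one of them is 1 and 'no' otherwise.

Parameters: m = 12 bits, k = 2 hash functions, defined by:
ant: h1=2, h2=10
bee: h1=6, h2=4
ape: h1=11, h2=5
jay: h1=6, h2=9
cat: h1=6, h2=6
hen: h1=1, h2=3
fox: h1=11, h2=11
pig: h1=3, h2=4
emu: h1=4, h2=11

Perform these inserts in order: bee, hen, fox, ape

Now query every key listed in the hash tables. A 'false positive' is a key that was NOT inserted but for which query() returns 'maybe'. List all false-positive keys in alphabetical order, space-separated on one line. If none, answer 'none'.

Answer: cat emu pig

Derivation:
Start: bits=000000000000
After insert 'bee': sets bits 4 6 -> bits=000010100000
After insert 'hen': sets bits 1 3 -> bits=010110100000
After insert 'fox': sets bits 11 -> bits=010110100001
After insert 'ape': sets bits 5 11 -> bits=010111100001
Not inserted: ant cat emu jay pig — query each against bits=010111100001:
query ant: checks bit2=0, bit10=0 (has a 0) -> no => not a false positive
query cat: checks bit6=1 (all 1) -> maybe => FALSE POSITIVE
query emu: checks bit4=1, bit11=1 (all 1) -> maybe => FALSE POSITIVE
query jay: checks bit6=1, bit9=0 (has a 0) -> no => not a false positive
query pig: checks bit3=1, bit4=1 (all 1) -> maybe => FALSE POSITIVE
False positives (alphabetical): cat emu pig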